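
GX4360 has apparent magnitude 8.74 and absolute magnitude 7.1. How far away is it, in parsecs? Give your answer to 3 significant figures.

m − M = 5 log₁₀(d/10 pc)
8.74 − (7.1) = 1.64 = 5 log₁₀(d/10)
d = 10 × 10^(1.64/5) = 10 × 10^0.328 = 21.28 pc.

21.3 pc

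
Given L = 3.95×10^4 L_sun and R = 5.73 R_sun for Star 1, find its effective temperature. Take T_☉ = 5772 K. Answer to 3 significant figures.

3.40×10^4 K

T/T_☉ = (L/L_☉)^(1/4) / (R/R_☉)^(1/2)
T = 5772 × (3.95×10^4)^(1/4) / √(5.73) = 5772 × 14.10 / 2.394 = 3.399×10^4 K.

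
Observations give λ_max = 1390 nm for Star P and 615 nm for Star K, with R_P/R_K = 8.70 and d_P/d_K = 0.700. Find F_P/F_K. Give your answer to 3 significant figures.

Wien's law: T_P/T_K = λ_K/λ_P = 615/1390 = 0.4424.
L_P/L_K = (R_P/R_K)²(T_P/T_K)⁴ = (8.70)²(0.4424)⁴ = 2.901.
F_P/F_K = (L_P/L_K)/(d_P/d_K)² = 2.901/(0.700)² = 5.919.

5.92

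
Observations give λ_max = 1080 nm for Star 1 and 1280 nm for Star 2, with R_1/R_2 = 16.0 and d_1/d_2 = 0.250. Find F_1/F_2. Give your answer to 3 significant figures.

Wien's law: T_1/T_2 = λ_2/λ_1 = 1280/1080 = 1.185.
L_1/L_2 = (R_1/R_2)²(T_1/T_2)⁴ = (16.0)²(1.185)⁴ = 505.1.
F_1/F_2 = (L_1/L_2)/(d_1/d_2)² = 505.1/(0.250)² = 8082.

8.08×10^3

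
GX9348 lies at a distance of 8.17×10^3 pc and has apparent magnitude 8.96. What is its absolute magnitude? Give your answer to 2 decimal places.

-5.60

M = m − 5 log₁₀(d/10 pc) = 8.96 − 5 log₁₀(8.17×10^3/10)
  = 8.96 − 5 × 2.912 = 8.96 − 14.56 = -5.60.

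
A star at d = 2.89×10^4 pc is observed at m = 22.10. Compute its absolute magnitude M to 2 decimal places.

M = m − 5 log₁₀(d/10 pc) = 22.10 − 5 log₁₀(2.89×10^4/10)
  = 22.10 − 5 × 3.461 = 22.10 − 17.30 = 4.80.

4.80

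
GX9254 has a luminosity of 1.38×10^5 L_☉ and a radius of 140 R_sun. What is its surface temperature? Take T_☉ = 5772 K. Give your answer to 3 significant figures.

9.40×10^3 K

T/T_☉ = (L/L_☉)^(1/4) / (R/R_☉)^(1/2)
T = 5772 × (1.38×10^5)^(1/4) / √(140) = 5772 × 19.27 / 11.83 = 9402 K.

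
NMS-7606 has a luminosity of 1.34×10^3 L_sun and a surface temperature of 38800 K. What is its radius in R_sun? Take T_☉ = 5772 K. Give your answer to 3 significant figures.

R/R_☉ = √(L/L_☉) / (T/T_☉)² = √(1.34×10^3) / (6.722)²
       = 36.61 / 45.19 = 0.8101.

0.810 R_sun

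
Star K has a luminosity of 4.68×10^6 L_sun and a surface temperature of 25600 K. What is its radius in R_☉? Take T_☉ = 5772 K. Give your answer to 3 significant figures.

R/R_☉ = √(L/L_☉) / (T/T_☉)² = √(4.68×10^6) / (4.435)²
       = 2163 / 19.67 = 110.0.

110 R_☉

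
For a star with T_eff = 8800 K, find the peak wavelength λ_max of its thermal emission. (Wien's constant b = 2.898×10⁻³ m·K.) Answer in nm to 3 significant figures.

329 nm

λ_max = b/T = 2.898×10⁻³ / 8800 = 3.29×10^-7 m = 329.3 nm.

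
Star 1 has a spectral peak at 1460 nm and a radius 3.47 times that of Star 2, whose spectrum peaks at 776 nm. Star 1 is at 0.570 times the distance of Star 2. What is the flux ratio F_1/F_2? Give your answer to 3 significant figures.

Wien's law: T_1/T_2 = λ_2/λ_1 = 776/1460 = 0.5315.
L_1/L_2 = (R_1/R_2)²(T_1/T_2)⁴ = (3.47)²(0.5315)⁴ = 0.9609.
F_1/F_2 = (L_1/L_2)/(d_1/d_2)² = 0.9609/(0.570)² = 2.958.

2.96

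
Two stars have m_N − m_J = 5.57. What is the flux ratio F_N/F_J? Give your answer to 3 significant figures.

0.00592

F_N/F_J = 10^(−(m_N − m_J)/2.5) = 10^(-5.57/2.5) = 10^-2.228 = 0.005916.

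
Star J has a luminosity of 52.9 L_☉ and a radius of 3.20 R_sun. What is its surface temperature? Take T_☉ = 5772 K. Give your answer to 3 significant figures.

T/T_☉ = (L/L_☉)^(1/4) / (R/R_☉)^(1/2)
T = 5772 × (52.9)^(1/4) / √(3.20) = 5772 × 2.697 / 1.789 = 8702 K.

8.70×10^3 K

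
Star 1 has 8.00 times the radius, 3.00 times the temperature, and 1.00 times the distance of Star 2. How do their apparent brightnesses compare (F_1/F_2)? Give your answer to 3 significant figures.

L_1/L_2 = (R_1/R_2)²(T_1/T_2)⁴ = (8.00)² × (3.00)⁴ = 5184.
F_1/F_2 = (L_1/L_2)/(d_1/d_2)² = 5184 / (1.00)² = 5184.

5.18×10^3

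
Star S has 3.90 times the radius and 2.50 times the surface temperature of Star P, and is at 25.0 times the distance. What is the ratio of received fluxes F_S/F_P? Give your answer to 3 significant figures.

0.951

L_S/L_P = (R_S/R_P)²(T_S/T_P)⁴ = (3.90)² × (2.50)⁴ = 594.1.
F_S/F_P = (L_S/L_P)/(d_S/d_P)² = 594.1 / (25.0)² = 0.9506.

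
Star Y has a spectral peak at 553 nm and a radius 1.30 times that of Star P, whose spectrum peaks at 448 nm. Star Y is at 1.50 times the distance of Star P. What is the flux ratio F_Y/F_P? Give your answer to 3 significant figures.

Wien's law: T_Y/T_P = λ_P/λ_Y = 448/553 = 0.8101.
L_Y/L_P = (R_Y/R_P)²(T_Y/T_P)⁴ = (1.30)²(0.8101)⁴ = 0.7279.
F_Y/F_P = (L_Y/L_P)/(d_Y/d_P)² = 0.7279/(1.50)² = 0.3235.

0.324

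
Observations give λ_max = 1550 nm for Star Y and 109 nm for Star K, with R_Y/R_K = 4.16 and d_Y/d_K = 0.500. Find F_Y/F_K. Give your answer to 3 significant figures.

0.00169

Wien's law: T_Y/T_K = λ_K/λ_Y = 109/1550 = 0.07032.
L_Y/L_K = (R_Y/R_K)²(T_Y/T_K)⁴ = (4.16)²(0.07032)⁴ = 4.232×10^-4.
F_Y/F_K = (L_Y/L_K)/(d_Y/d_K)² = 4.232×10^-4/(0.500)² = 0.001693.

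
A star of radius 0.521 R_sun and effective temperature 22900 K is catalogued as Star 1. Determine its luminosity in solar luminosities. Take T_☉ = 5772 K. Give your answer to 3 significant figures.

L/L_☉ = (R/R_☉)² (T/T_☉)⁴ = (0.521)² × (22900/5772)⁴
       = 0.2714 × (3.967)⁴ = 0.2714 × 247.8 = 67.25.

67.3 solar luminosities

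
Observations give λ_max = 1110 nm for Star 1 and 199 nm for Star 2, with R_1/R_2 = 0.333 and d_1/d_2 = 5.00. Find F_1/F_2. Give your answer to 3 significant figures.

Wien's law: T_1/T_2 = λ_2/λ_1 = 199/1110 = 0.1793.
L_1/L_2 = (R_1/R_2)²(T_1/T_2)⁴ = (0.333)²(0.1793)⁴ = 1.146×10^-4.
F_1/F_2 = (L_1/L_2)/(d_1/d_2)² = 1.146×10^-4/(5.00)² = 4.582×10^-6.

4.58×10^-6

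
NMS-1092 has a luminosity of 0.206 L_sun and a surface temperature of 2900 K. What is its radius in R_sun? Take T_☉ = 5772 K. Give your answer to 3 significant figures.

R/R_☉ = √(L/L_☉) / (T/T_☉)² = √(0.206) / (0.5024)²
       = 0.4539 / 0.2524 = 1.798.

1.80 R_sun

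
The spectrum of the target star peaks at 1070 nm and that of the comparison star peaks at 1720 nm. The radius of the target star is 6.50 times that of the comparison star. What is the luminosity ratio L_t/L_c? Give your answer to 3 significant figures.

282

Wien's law gives T ∝ 1/λ_max, so T_t/T_c = λ_c/λ_t = 1720/1070 = 1.607.
Then L ∝ R²T⁴ gives L_t/L_c = (6.50)² × (1.607)⁴ = 42.25 × 6.677 = 282.1.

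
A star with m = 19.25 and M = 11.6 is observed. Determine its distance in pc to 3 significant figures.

m − M = 5 log₁₀(d/10 pc)
19.25 − (11.6) = 7.65 = 5 log₁₀(d/10)
d = 10 × 10^(7.65/5) = 10 × 10^1.530 = 338.8 pc.

339 pc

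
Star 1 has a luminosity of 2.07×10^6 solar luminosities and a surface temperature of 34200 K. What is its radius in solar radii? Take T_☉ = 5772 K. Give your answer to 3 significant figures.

41.0 solar radii

R/R_☉ = √(L/L_☉) / (T/T_☉)² = √(2.07×10^6) / (5.925)²
       = 1439 / 35.11 = 40.98.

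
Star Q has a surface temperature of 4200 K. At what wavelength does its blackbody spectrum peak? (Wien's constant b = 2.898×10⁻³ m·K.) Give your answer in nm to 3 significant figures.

690 nm

λ_max = b/T = 2.898×10⁻³ / 4200 = 6.90×10^-7 m = 690.0 nm.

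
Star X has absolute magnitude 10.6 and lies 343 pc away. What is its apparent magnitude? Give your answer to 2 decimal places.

m = M + 5 log₁₀(d/10 pc) = 10.6 + 5 log₁₀(343/10)
  = 10.6 + 5 × 1.535 = 10.6 + 7.68 = 18.28.

18.28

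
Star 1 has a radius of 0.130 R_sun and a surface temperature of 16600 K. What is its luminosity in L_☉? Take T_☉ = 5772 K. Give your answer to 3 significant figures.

L/L_☉ = (R/R_☉)² (T/T_☉)⁴ = (0.130)² × (16600/5772)⁴
       = 0.01690 × (2.876)⁴ = 0.01690 × 68.41 = 1.156.

1.16 L_☉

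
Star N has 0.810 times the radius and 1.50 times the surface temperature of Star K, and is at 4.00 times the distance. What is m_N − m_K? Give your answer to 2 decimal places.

L_N/L_K = (0.810)²(1.50)⁴ = 3.322.
F_N/F_K = (L_N/L_K)/(d_N/d_K)² = 3.322/16.00 = 0.2076.
m_N − m_K = −2.5 log₁₀(0.2076) = 1.71.

1.71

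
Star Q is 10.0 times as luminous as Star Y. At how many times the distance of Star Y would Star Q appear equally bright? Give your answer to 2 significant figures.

3.2

Equal flux requires L_Q/d_Q² = L_Y/d_Y², so d_Q/d_Y = √(L_Q/L_Y)
= √(10.0) = 3.162.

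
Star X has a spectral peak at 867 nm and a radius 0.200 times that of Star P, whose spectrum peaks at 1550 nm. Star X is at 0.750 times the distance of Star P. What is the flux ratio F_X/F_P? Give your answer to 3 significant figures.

Wien's law: T_X/T_P = λ_P/λ_X = 1550/867 = 1.788.
L_X/L_P = (R_X/R_P)²(T_X/T_P)⁴ = (0.200)²(1.788)⁴ = 0.4086.
F_X/F_P = (L_X/L_P)/(d_X/d_P)² = 0.4086/(0.750)² = 0.7264.

0.726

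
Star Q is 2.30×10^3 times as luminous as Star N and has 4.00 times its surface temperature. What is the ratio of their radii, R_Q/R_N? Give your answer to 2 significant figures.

3.0

L ∝ R²T⁴ gives R ∝ √L / T², so
R_Q/R_N = √(2.30×10^3) / (4.00)² = 47.96 / 16.00 = 2.997.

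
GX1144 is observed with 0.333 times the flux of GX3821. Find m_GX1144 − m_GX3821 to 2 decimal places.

m_GX1144 − m_GX3821 = −2.5 log₁₀(F_GX1144/F_GX3821) = −2.5 log₁₀(0.333) = −2.5 × (-0.478) = 1.194.

1.19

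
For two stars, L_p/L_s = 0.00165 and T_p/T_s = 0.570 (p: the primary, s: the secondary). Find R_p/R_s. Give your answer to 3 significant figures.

0.125

L ∝ R²T⁴ gives R ∝ √L / T², so
R_p/R_s = √(0.00165) / (0.570)² = 0.04062 / 0.3249 = 0.1250.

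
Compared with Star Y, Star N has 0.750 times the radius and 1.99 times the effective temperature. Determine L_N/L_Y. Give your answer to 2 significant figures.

8.8

From the Stefan–Boltzmann law, L ∝ R²T⁴, so
L_N/L_Y = (R_N/R_Y)² (T_N/T_Y)⁴ = (0.750)² × (1.99)⁴ = 0.5625 × 15.68 = 8.821.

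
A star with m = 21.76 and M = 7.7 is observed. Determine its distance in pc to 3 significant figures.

6.49×10^3 pc

m − M = 5 log₁₀(d/10 pc)
21.76 − (7.7) = 14.06 = 5 log₁₀(d/10)
d = 10 × 10^(14.06/5) = 10 × 10^2.812 = 6486 pc.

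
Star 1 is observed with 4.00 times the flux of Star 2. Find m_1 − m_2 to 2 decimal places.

m_1 − m_2 = −2.5 log₁₀(F_1/F_2) = −2.5 log₁₀(4.00) = −2.5 × (0.602) = -1.505.

-1.51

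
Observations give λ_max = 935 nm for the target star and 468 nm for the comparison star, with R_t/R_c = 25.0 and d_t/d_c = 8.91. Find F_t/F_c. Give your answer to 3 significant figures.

0.494

Wien's law: T_t/T_c = λ_c/λ_t = 468/935 = 0.5005.
L_t/L_c = (R_t/R_c)²(T_t/T_c)⁴ = (25.0)²(0.5005)⁴ = 39.23.
F_t/F_c = (L_t/L_c)/(d_t/d_c)² = 39.23/(8.91)² = 0.4942.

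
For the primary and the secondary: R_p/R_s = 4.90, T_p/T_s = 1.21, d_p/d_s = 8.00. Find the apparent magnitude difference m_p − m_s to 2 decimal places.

L_p/L_s = (4.90)²(1.21)⁴ = 51.47.
F_p/F_s = (L_p/L_s)/(d_p/d_s)² = 51.47/64.00 = 0.8042.
m_p − m_s = −2.5 log₁₀(0.8042) = 0.24.

0.24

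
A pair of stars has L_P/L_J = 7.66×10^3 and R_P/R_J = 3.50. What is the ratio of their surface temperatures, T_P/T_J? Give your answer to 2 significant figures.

L ∝ R²T⁴ gives T ∝ (L/R²)^(1/4), so
T_P/T_J = (7.66×10^3 / 3.50²)^(1/4) = (625.3)^(1/4) = 5.001.

5.0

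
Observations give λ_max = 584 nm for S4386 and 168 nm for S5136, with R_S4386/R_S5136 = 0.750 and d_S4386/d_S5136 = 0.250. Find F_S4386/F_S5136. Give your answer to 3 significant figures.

Wien's law: T_S4386/T_S5136 = λ_S5136/λ_S4386 = 168/584 = 0.2877.
L_S4386/L_S5136 = (R_S4386/R_S5136)²(T_S4386/T_S5136)⁴ = (0.750)²(0.2877)⁴ = 0.003852.
F_S4386/F_S5136 = (L_S4386/L_S5136)/(d_S4386/d_S5136)² = 0.003852/(0.250)² = 0.06164.

0.0616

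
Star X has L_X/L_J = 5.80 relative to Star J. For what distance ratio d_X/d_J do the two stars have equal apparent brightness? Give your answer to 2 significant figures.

2.4

Equal flux requires L_X/d_X² = L_J/d_J², so d_X/d_J = √(L_X/L_J)
= √(5.80) = 2.408.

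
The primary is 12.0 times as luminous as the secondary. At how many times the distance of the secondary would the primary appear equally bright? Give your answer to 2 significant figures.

3.5

Equal flux requires L_p/d_p² = L_s/d_s², so d_p/d_s = √(L_p/L_s)
= √(12.0) = 3.464.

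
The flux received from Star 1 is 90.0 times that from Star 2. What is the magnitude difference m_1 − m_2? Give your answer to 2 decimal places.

-4.89

m_1 − m_2 = −2.5 log₁₀(F_1/F_2) = −2.5 log₁₀(90.0) = −2.5 × (1.954) = -4.886.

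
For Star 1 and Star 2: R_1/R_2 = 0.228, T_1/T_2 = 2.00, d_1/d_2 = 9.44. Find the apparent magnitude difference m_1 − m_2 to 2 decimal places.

5.07

L_1/L_2 = (0.228)²(2.00)⁴ = 0.8317.
F_1/F_2 = (L_1/L_2)/(d_1/d_2)² = 0.8317/89.11 = 0.009334.
m_1 − m_2 = −2.5 log₁₀(0.009334) = 5.07.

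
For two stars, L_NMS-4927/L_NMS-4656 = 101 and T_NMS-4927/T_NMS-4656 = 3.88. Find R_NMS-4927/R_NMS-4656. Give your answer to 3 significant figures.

0.668

L ∝ R²T⁴ gives R ∝ √L / T², so
R_NMS-4927/R_NMS-4656 = √(101) / (3.88)² = 10.05 / 15.05 = 0.6676.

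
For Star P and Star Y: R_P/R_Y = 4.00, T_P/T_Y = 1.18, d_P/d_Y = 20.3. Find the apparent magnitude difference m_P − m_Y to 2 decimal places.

2.81

L_P/L_Y = (4.00)²(1.18)⁴ = 31.02.
F_P/F_Y = (L_P/L_Y)/(d_P/d_Y)² = 31.02/412.1 = 0.07528.
m_P − m_Y = −2.5 log₁₀(0.07528) = 2.81.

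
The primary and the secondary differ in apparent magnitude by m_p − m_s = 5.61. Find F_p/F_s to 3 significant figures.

0.00570

F_p/F_s = 10^(−(m_p − m_s)/2.5) = 10^(-5.61/2.5) = 10^-2.244 = 0.005702.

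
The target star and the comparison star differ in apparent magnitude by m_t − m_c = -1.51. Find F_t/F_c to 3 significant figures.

F_t/F_c = 10^(−(m_t − m_c)/2.5) = 10^(1.51/2.5) = 10^0.604 = 4.018.

4.02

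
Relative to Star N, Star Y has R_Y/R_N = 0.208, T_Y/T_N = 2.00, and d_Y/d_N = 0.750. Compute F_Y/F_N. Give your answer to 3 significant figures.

L_Y/L_N = (R_Y/R_N)²(T_Y/T_N)⁴ = (0.208)² × (2.00)⁴ = 0.6922.
F_Y/F_N = (L_Y/L_N)/(d_Y/d_N)² = 0.6922 / (0.750)² = 1.231.

1.23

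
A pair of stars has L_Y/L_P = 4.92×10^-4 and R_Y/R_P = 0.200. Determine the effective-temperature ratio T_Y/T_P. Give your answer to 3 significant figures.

L ∝ R²T⁴ gives T ∝ (L/R²)^(1/4), so
T_Y/T_P = (4.92×10^-4 / 0.200²)^(1/4) = (0.01230)^(1/4) = 0.3330.

0.333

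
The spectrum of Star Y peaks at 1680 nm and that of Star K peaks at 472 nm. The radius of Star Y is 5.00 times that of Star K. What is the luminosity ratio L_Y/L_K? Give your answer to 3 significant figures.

Wien's law gives T ∝ 1/λ_max, so T_Y/T_K = λ_K/λ_Y = 472/1680 = 0.2810.
Then L ∝ R²T⁴ gives L_Y/L_K = (5.00)² × (0.2810)⁴ = 25.00 × 0.006231 = 0.1558.

0.156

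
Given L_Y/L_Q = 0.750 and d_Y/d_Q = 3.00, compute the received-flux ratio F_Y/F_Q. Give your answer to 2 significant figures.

F = L/(4πd²), so F_Y/F_Q = (L_Y/L_Q) / (d_Y/d_Q)²
= 0.750 / (3.00)² = 0.750 / 9.000 = 0.08333.

0.083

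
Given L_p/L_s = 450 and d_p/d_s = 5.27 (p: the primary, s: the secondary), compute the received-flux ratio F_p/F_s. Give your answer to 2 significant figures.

16

F = L/(4πd²), so F_p/F_s = (L_p/L_s) / (d_p/d_s)²
= 450 / (5.27)² = 450 / 27.77 = 16.20.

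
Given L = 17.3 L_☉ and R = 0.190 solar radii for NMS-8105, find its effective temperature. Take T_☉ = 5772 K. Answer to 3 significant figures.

2.70×10^4 K

T/T_☉ = (L/L_☉)^(1/4) / (R/R_☉)^(1/2)
T = 5772 × (17.3)^(1/4) / √(0.190) = 5772 × 2.039 / 0.4359 = 2.701×10^4 K.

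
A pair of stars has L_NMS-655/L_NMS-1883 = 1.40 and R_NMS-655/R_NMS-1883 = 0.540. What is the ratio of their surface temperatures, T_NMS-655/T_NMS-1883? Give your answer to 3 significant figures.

1.48

L ∝ R²T⁴ gives T ∝ (L/R²)^(1/4), so
T_NMS-655/T_NMS-1883 = (1.40 / 0.540²)^(1/4) = (4.801)^(1/4) = 1.480.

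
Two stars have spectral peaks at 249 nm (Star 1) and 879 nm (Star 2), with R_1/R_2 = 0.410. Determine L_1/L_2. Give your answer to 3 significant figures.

26.1

Wien's law gives T ∝ 1/λ_max, so T_1/T_2 = λ_2/λ_1 = 879/249 = 3.530.
Then L ∝ R²T⁴ gives L_1/L_2 = (0.410)² × (3.530)⁴ = 0.1681 × 155.3 = 26.11.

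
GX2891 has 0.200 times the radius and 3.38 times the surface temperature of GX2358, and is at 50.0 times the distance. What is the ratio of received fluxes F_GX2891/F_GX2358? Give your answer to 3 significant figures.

0.00209

L_GX2891/L_GX2358 = (R_GX2891/R_GX2358)²(T_GX2891/T_GX2358)⁴ = (0.200)² × (3.38)⁴ = 5.221.
F_GX2891/F_GX2358 = (L_GX2891/L_GX2358)/(d_GX2891/d_GX2358)² = 5.221 / (50.0)² = 0.002088.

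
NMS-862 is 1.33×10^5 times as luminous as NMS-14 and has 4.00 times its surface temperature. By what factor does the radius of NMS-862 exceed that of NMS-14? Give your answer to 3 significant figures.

L ∝ R²T⁴ gives R ∝ √L / T², so
R_NMS-862/R_NMS-14 = √(1.33×10^5) / (4.00)² = 364.7 / 16.00 = 22.79.

22.8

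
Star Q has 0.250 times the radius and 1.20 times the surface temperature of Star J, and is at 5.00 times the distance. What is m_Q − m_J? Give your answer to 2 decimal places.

L_Q/L_J = (0.250)²(1.20)⁴ = 0.1296.
F_Q/F_J = (L_Q/L_J)/(d_Q/d_J)² = 0.1296/25.00 = 0.005184.
m_Q − m_J = −2.5 log₁₀(0.005184) = 5.71.

5.71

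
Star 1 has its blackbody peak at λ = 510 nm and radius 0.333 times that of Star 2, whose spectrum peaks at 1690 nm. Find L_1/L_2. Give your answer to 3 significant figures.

Wien's law gives T ∝ 1/λ_max, so T_1/T_2 = λ_2/λ_1 = 1690/510 = 3.314.
Then L ∝ R²T⁴ gives L_1/L_2 = (0.333)² × (3.314)⁴ = 0.1109 × 120.6 = 13.37.

13.4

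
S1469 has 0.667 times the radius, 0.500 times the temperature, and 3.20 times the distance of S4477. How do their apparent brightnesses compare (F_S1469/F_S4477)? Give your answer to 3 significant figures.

0.00272

L_S1469/L_S4477 = (R_S1469/R_S4477)²(T_S1469/T_S4477)⁴ = (0.667)² × (0.500)⁴ = 0.02781.
F_S1469/F_S4477 = (L_S1469/L_S4477)/(d_S1469/d_S4477)² = 0.02781 / (3.20)² = 0.002715.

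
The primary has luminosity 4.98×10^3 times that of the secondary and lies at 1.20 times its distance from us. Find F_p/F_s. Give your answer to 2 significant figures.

F = L/(4πd²), so F_p/F_s = (L_p/L_s) / (d_p/d_s)²
= 4.98×10^3 / (1.20)² = 4.98×10^3 / 1.440 = 3458.

3.5×10^3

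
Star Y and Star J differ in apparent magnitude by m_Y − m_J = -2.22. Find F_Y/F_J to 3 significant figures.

F_Y/F_J = 10^(−(m_Y − m_J)/2.5) = 10^(2.22/2.5) = 10^0.888 = 7.727.

7.73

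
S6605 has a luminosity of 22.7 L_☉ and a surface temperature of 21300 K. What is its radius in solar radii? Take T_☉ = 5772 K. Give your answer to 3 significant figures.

R/R_☉ = √(L/L_☉) / (T/T_☉)² = √(22.7) / (3.690)²
       = 4.764 / 13.62 = 0.3499.

0.350 solar radii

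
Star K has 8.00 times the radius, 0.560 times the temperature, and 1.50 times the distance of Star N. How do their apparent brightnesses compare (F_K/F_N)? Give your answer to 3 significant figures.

L_K/L_N = (R_K/R_N)²(T_K/T_N)⁴ = (8.00)² × (0.560)⁴ = 6.294.
F_K/F_N = (L_K/L_N)/(d_K/d_N)² = 6.294 / (1.50)² = 2.797.

2.80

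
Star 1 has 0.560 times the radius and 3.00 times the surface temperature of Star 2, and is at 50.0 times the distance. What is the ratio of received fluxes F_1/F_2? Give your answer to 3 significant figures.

0.0102

L_1/L_2 = (R_1/R_2)²(T_1/T_2)⁴ = (0.560)² × (3.00)⁴ = 25.40.
F_1/F_2 = (L_1/L_2)/(d_1/d_2)² = 25.40 / (50.0)² = 0.01016.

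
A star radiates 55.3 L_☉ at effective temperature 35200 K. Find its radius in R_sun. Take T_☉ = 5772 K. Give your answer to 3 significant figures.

0.200 R_sun

R/R_☉ = √(L/L_☉) / (T/T_☉)² = √(55.3) / (6.098)²
       = 7.436 / 37.19 = 0.2000.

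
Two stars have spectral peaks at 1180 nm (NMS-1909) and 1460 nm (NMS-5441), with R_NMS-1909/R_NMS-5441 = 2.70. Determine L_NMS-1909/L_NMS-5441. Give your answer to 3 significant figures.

17.1

Wien's law gives T ∝ 1/λ_max, so T_NMS-1909/T_NMS-5441 = λ_NMS-5441/λ_NMS-1909 = 1460/1180 = 1.237.
Then L ∝ R²T⁴ gives L_NMS-1909/L_NMS-5441 = (2.70)² × (1.237)⁴ = 7.290 × 2.344 = 17.08.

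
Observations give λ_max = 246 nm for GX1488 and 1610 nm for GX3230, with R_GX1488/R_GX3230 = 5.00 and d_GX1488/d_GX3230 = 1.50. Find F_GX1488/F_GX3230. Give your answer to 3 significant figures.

2.04×10^4

Wien's law: T_GX1488/T_GX3230 = λ_GX3230/λ_GX1488 = 1610/246 = 6.545.
L_GX1488/L_GX3230 = (R_GX1488/R_GX3230)²(T_GX1488/T_GX3230)⁴ = (5.00)²(6.545)⁴ = 4.587×10^4.
F_GX1488/F_GX3230 = (L_GX1488/L_GX3230)/(d_GX1488/d_GX3230)² = 4.587×10^4/(1.50)² = 2.039×10^4.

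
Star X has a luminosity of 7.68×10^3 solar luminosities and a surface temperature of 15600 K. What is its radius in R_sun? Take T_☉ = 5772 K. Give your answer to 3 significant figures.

R/R_☉ = √(L/L_☉) / (T/T_☉)² = √(7.68×10^3) / (2.703)²
       = 87.64 / 7.305 = 12.00.

12.0 R_sun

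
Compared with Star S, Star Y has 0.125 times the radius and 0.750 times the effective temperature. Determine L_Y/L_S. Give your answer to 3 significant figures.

0.00494

From the Stefan–Boltzmann law, L ∝ R²T⁴, so
L_Y/L_S = (R_Y/R_S)² (T_Y/T_S)⁴ = (0.125)² × (0.750)⁴ = 0.01562 × 0.3164 = 0.004944.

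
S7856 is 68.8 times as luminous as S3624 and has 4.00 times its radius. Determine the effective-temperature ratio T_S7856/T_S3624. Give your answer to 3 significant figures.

1.44

L ∝ R²T⁴ gives T ∝ (L/R²)^(1/4), so
T_S7856/T_S3624 = (68.8 / 4.00²)^(1/4) = (4.300)^(1/4) = 1.440.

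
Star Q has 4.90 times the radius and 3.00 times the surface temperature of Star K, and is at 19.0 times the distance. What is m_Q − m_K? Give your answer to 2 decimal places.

L_Q/L_K = (4.90)²(3.00)⁴ = 1945.
F_Q/F_K = (L_Q/L_K)/(d_Q/d_K)² = 1945/361.0 = 5.387.
m_Q − m_K = −2.5 log₁₀(5.387) = -1.83.

-1.83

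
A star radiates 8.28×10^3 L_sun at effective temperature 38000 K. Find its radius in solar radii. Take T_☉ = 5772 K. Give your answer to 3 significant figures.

2.10 solar radii

R/R_☉ = √(L/L_☉) / (T/T_☉)² = √(8.28×10^3) / (6.584)²
       = 90.99 / 43.34 = 2.099.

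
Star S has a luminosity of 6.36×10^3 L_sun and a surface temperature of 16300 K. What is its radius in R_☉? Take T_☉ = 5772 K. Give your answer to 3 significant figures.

10.0 R_☉

R/R_☉ = √(L/L_☉) / (T/T_☉)² = √(6.36×10^3) / (2.824)²
       = 79.75 / 7.975 = 10.00.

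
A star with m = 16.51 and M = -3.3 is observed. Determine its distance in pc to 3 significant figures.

m − M = 5 log₁₀(d/10 pc)
16.51 − (-3.3) = 19.81 = 5 log₁₀(d/10)
d = 10 × 10^(19.81/5) = 10 × 10^3.962 = 9.162×10^4 pc.

9.16×10^4 pc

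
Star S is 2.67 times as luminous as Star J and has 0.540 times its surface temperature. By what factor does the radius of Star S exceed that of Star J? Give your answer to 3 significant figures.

L ∝ R²T⁴ gives R ∝ √L / T², so
R_S/R_J = √(2.67) / (0.540)² = 1.634 / 0.2916 = 5.604.

5.60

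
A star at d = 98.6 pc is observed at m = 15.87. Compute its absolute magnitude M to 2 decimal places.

10.90

M = m − 5 log₁₀(d/10 pc) = 15.87 − 5 log₁₀(98.6/10)
  = 15.87 − 5 × 0.994 = 15.87 − 4.97 = 10.90.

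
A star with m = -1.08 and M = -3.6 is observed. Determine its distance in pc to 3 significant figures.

m − M = 5 log₁₀(d/10 pc)
-1.08 − (-3.6) = 2.52 = 5 log₁₀(d/10)
d = 10 × 10^(2.52/5) = 10 × 10^0.504 = 31.92 pc.

31.9 pc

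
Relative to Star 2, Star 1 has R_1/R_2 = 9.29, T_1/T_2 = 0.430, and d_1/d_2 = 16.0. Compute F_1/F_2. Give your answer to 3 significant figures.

0.0115

L_1/L_2 = (R_1/R_2)²(T_1/T_2)⁴ = (9.29)² × (0.430)⁴ = 2.951.
F_1/F_2 = (L_1/L_2)/(d_1/d_2)² = 2.951 / (16.0)² = 0.01153.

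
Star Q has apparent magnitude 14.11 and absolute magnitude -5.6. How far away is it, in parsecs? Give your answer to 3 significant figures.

8.75×10^4 pc

m − M = 5 log₁₀(d/10 pc)
14.11 − (-5.6) = 19.71 = 5 log₁₀(d/10)
d = 10 × 10^(19.71/5) = 10 × 10^3.942 = 8.750×10^4 pc.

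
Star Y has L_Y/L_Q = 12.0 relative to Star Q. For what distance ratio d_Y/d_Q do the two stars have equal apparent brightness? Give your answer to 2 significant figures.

Equal flux requires L_Y/d_Y² = L_Q/d_Q², so d_Y/d_Q = √(L_Y/L_Q)
= √(12.0) = 3.464.

3.5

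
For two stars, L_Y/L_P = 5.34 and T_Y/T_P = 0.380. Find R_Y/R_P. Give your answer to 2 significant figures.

L ∝ R²T⁴ gives R ∝ √L / T², so
R_Y/R_P = √(5.34) / (0.380)² = 2.311 / 0.1444 = 16.00.

16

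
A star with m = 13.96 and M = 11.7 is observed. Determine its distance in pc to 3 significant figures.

m − M = 5 log₁₀(d/10 pc)
13.96 − (11.7) = 2.26 = 5 log₁₀(d/10)
d = 10 × 10^(2.26/5) = 10 × 10^0.452 = 28.31 pc.

28.3 pc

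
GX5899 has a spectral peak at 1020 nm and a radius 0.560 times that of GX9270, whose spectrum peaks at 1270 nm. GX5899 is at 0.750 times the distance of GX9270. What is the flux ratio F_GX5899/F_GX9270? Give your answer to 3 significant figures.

Wien's law: T_GX5899/T_GX9270 = λ_GX9270/λ_GX5899 = 1270/1020 = 1.245.
L_GX5899/L_GX9270 = (R_GX5899/R_GX9270)²(T_GX5899/T_GX9270)⁴ = (0.560)²(1.245)⁴ = 0.7537.
F_GX5899/F_GX9270 = (L_GX5899/L_GX9270)/(d_GX5899/d_GX9270)² = 0.7537/(0.750)² = 1.340.

1.34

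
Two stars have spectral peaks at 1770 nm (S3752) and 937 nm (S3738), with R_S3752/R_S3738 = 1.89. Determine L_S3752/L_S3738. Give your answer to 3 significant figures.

Wien's law gives T ∝ 1/λ_max, so T_S3752/T_S3738 = λ_S3738/λ_S3752 = 937/1770 = 0.5294.
Then L ∝ R²T⁴ gives L_S3752/L_S3738 = (1.89)² × (0.5294)⁴ = 3.572 × 0.07854 = 0.2805.

0.281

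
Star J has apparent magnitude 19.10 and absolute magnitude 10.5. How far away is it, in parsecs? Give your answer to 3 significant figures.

m − M = 5 log₁₀(d/10 pc)
19.10 − (10.5) = 8.60 = 5 log₁₀(d/10)
d = 10 × 10^(8.60/5) = 10 × 10^1.720 = 524.8 pc.

525 pc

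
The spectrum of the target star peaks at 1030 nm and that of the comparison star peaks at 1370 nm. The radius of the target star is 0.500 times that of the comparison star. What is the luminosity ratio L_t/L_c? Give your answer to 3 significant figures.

Wien's law gives T ∝ 1/λ_max, so T_t/T_c = λ_c/λ_t = 1370/1030 = 1.330.
Then L ∝ R²T⁴ gives L_t/L_c = (0.500)² × (1.330)⁴ = 0.2500 × 3.130 = 0.7825.

0.782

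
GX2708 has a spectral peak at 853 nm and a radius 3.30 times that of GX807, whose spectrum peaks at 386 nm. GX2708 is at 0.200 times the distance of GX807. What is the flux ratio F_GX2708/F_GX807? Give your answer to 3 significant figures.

11.4

Wien's law: T_GX2708/T_GX807 = λ_GX807/λ_GX2708 = 386/853 = 0.4525.
L_GX2708/L_GX807 = (R_GX2708/R_GX807)²(T_GX2708/T_GX807)⁴ = (3.30)²(0.4525)⁴ = 0.4566.
F_GX2708/F_GX807 = (L_GX2708/L_GX807)/(d_GX2708/d_GX807)² = 0.4566/(0.200)² = 11.42.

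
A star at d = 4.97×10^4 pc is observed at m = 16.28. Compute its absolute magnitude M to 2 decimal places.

M = m − 5 log₁₀(d/10 pc) = 16.28 − 5 log₁₀(4.97×10^4/10)
  = 16.28 − 5 × 3.696 = 16.28 − 18.48 = -2.20.

-2.20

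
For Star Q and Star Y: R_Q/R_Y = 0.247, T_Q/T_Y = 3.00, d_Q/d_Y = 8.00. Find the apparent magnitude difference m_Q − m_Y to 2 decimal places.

L_Q/L_Y = (0.247)²(3.00)⁴ = 4.942.
F_Q/F_Y = (L_Q/L_Y)/(d_Q/d_Y)² = 4.942/64.00 = 0.07721.
m_Q − m_Y = −2.5 log₁₀(0.07721) = 2.78.

2.78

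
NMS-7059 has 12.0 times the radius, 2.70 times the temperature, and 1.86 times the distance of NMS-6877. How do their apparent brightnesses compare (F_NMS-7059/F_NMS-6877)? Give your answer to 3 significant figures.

L_NMS-7059/L_NMS-6877 = (R_NMS-7059/R_NMS-6877)²(T_NMS-7059/T_NMS-6877)⁴ = (12.0)² × (2.70)⁴ = 7653.
F_NMS-7059/F_NMS-6877 = (L_NMS-7059/L_NMS-6877)/(d_NMS-7059/d_NMS-6877)² = 7653 / (1.86)² = 2212.

2.21×10^3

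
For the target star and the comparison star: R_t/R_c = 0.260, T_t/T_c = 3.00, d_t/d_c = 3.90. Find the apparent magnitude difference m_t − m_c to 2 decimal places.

L_t/L_c = (0.260)²(3.00)⁴ = 5.476.
F_t/F_c = (L_t/L_c)/(d_t/d_c)² = 5.476/15.21 = 0.3600.
m_t − m_c = −2.5 log₁₀(0.3600) = 1.11.

1.11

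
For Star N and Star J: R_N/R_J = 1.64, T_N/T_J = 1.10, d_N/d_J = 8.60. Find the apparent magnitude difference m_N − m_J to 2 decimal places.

L_N/L_J = (1.64)²(1.10)⁴ = 3.938.
F_N/F_J = (L_N/L_J)/(d_N/d_J)² = 3.938/73.96 = 0.05324.
m_N − m_J = −2.5 log₁₀(0.05324) = 3.18.

3.18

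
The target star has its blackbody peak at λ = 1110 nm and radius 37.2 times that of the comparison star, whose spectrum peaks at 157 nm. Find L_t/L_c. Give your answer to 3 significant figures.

Wien's law gives T ∝ 1/λ_max, so T_t/T_c = λ_c/λ_t = 157/1110 = 0.1414.
Then L ∝ R²T⁴ gives L_t/L_c = (37.2)² × (0.1414)⁴ = 1384 × 4.002×10^-4 = 0.5539.

0.554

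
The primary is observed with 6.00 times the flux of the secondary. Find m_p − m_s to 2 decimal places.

-1.95

m_p − m_s = −2.5 log₁₀(F_p/F_s) = −2.5 log₁₀(6.00) = −2.5 × (0.778) = -1.945.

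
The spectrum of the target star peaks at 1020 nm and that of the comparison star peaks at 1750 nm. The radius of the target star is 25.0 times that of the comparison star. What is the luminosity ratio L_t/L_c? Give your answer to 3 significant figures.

Wien's law gives T ∝ 1/λ_max, so T_t/T_c = λ_c/λ_t = 1750/1020 = 1.716.
Then L ∝ R²T⁴ gives L_t/L_c = (25.0)² × (1.716)⁴ = 625.0 × 8.665 = 5415.

5.42×10^3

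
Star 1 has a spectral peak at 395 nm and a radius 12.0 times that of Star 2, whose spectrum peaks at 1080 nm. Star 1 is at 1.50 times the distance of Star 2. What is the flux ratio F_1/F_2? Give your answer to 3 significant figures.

Wien's law: T_1/T_2 = λ_2/λ_1 = 1080/395 = 2.734.
L_1/L_2 = (R_1/R_2)²(T_1/T_2)⁴ = (12.0)²(2.734)⁴ = 8048.
F_1/F_2 = (L_1/L_2)/(d_1/d_2)² = 8048/(1.50)² = 3577.

3.58×10^3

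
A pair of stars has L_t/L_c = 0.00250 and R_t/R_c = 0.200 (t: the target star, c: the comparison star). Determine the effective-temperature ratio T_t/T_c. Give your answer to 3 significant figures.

0.500

L ∝ R²T⁴ gives T ∝ (L/R²)^(1/4), so
T_t/T_c = (0.00250 / 0.200²)^(1/4) = (0.06250)^(1/4) = 0.5000.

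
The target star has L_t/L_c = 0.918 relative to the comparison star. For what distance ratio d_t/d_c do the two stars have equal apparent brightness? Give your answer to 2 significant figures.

0.96

Equal flux requires L_t/d_t² = L_c/d_c², so d_t/d_c = √(L_t/L_c)
= √(0.918) = 0.9581.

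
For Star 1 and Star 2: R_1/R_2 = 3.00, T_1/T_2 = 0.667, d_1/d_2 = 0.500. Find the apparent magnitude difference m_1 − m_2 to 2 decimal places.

L_1/L_2 = (3.00)²(0.667)⁴ = 1.781.
F_1/F_2 = (L_1/L_2)/(d_1/d_2)² = 1.781/0.2500 = 7.125.
m_1 − m_2 = −2.5 log₁₀(7.125) = -2.13.

-2.13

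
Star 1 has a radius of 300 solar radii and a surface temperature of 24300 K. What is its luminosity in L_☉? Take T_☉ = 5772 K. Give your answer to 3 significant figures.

2.83×10^7 L_☉

L/L_☉ = (R/R_☉)² (T/T_☉)⁴ = (300)² × (24300/5772)⁴
       = 9.000×10^4 × (4.210)⁴ = 9.000×10^4 × 314.1 = 2.827×10^7.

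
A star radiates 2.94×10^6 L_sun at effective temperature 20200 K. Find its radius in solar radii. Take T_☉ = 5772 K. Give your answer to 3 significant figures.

R/R_☉ = √(L/L_☉) / (T/T_☉)² = √(2.94×10^6) / (3.500)²
       = 1715 / 12.25 = 140.0.

140 solar radii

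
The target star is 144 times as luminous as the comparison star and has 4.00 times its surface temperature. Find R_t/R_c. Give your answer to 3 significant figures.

L ∝ R²T⁴ gives R ∝ √L / T², so
R_t/R_c = √(144) / (4.00)² = 12.00 / 16.00 = 0.7500.

0.750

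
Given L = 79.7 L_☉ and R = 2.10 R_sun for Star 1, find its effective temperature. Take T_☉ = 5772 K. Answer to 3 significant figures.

1.19×10^4 K

T/T_☉ = (L/L_☉)^(1/4) / (R/R_☉)^(1/2)
T = 5772 × (79.7)^(1/4) / √(2.10) = 5772 × 2.988 / 1.449 = 1.190×10^4 K.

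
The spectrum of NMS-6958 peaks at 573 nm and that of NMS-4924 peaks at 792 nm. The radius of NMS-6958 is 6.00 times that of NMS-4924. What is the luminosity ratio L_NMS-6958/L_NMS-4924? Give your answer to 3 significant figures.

Wien's law gives T ∝ 1/λ_max, so T_NMS-6958/T_NMS-4924 = λ_NMS-4924/λ_NMS-6958 = 792/573 = 1.382.
Then L ∝ R²T⁴ gives L_NMS-6958/L_NMS-4924 = (6.00)² × (1.382)⁴ = 36.00 × 3.650 = 131.4.

131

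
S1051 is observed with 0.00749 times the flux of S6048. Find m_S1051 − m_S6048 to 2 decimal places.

5.31

m_S1051 − m_S6048 = −2.5 log₁₀(F_S1051/F_S6048) = −2.5 log₁₀(0.00749) = −2.5 × (-2.126) = 5.314.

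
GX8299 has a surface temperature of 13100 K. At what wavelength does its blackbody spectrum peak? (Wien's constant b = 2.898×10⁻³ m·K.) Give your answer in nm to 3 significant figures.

221 nm

λ_max = b/T = 2.898×10⁻³ / 13100 = 2.21×10^-7 m = 221.2 nm.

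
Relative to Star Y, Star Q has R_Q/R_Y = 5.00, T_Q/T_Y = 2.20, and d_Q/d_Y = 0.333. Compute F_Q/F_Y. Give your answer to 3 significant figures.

5.28×10^3

L_Q/L_Y = (R_Q/R_Y)²(T_Q/T_Y)⁴ = (5.00)² × (2.20)⁴ = 585.6.
F_Q/F_Y = (L_Q/L_Y)/(d_Q/d_Y)² = 585.6 / (0.333)² = 5281.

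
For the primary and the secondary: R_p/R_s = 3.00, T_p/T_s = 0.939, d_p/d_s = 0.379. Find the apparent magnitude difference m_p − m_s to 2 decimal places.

L_p/L_s = (3.00)²(0.939)⁴ = 6.997.
F_p/F_s = (L_p/L_s)/(d_p/d_s)² = 6.997/0.1436 = 48.71.
m_p − m_s = −2.5 log₁₀(48.71) = -4.22.

-4.22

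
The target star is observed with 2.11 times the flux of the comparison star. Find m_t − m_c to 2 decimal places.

-0.81

m_t − m_c = −2.5 log₁₀(F_t/F_c) = −2.5 log₁₀(2.11) = −2.5 × (0.324) = -0.811.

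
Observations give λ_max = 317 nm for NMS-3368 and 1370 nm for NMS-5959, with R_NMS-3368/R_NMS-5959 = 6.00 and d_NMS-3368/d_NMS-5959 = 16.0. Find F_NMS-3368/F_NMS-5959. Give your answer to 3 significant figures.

49.1

Wien's law: T_NMS-3368/T_NMS-5959 = λ_NMS-5959/λ_NMS-3368 = 1370/317 = 4.322.
L_NMS-3368/L_NMS-5959 = (R_NMS-3368/R_NMS-5959)²(T_NMS-3368/T_NMS-5959)⁴ = (6.00)²(4.322)⁴ = 1.256×10^4.
F_NMS-3368/F_NMS-5959 = (L_NMS-3368/L_NMS-5959)/(d_NMS-3368/d_NMS-5959)² = 1.256×10^4/(16.0)² = 49.06.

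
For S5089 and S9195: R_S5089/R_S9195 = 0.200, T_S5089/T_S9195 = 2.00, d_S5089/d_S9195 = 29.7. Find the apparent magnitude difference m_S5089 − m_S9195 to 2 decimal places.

L_S5089/L_S9195 = (0.200)²(2.00)⁴ = 0.6400.
F_S5089/F_S9195 = (L_S5089/L_S9195)/(d_S5089/d_S9195)² = 0.6400/882.1 = 7.255×10^-4.
m_S5089 − m_S9195 = −2.5 log₁₀(7.255×10^-4) = 7.85.

7.85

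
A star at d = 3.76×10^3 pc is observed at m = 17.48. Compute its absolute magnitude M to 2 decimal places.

4.60

M = m − 5 log₁₀(d/10 pc) = 17.48 − 5 log₁₀(3.76×10^3/10)
  = 17.48 − 5 × 2.575 = 17.48 − 12.88 = 4.60.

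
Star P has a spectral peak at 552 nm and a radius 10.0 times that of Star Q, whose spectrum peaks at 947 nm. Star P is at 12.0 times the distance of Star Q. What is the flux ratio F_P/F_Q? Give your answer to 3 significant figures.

6.02

Wien's law: T_P/T_Q = λ_Q/λ_P = 947/552 = 1.716.
L_P/L_Q = (R_P/R_Q)²(T_P/T_Q)⁴ = (10.0)²(1.716)⁴ = 866.3.
F_P/F_Q = (L_P/L_Q)/(d_P/d_Q)² = 866.3/(12.0)² = 6.016.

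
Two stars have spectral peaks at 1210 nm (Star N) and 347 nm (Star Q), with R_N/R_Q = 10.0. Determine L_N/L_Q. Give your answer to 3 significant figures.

Wien's law gives T ∝ 1/λ_max, so T_N/T_Q = λ_Q/λ_N = 347/1210 = 0.2868.
Then L ∝ R²T⁴ gives L_N/L_Q = (10.0)² × (0.2868)⁴ = 100.0 × 0.006764 = 0.6764.

0.676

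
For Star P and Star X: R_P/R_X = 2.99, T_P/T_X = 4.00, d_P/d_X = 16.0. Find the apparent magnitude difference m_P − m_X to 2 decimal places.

L_P/L_X = (2.99)²(4.00)⁴ = 2289.
F_P/F_X = (L_P/L_X)/(d_P/d_X)² = 2289/256.0 = 8.940.
m_P − m_X = −2.5 log₁₀(8.940) = -2.38.

-2.38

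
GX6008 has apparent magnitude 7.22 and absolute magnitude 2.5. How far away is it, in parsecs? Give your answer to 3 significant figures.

87.9 pc

m − M = 5 log₁₀(d/10 pc)
7.22 − (2.5) = 4.72 = 5 log₁₀(d/10)
d = 10 × 10^(4.72/5) = 10 × 10^0.944 = 87.90 pc.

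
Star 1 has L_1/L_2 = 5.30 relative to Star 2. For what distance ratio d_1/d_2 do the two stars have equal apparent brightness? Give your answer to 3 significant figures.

2.30

Equal flux requires L_1/d_1² = L_2/d_2², so d_1/d_2 = √(L_1/L_2)
= √(5.30) = 2.302.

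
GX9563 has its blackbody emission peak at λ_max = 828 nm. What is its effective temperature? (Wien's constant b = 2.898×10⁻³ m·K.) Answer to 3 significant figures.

T = b/λ_max = 2.898×10⁻³ / (828×10⁻⁹) = 3500 K.

3.50×10^3 K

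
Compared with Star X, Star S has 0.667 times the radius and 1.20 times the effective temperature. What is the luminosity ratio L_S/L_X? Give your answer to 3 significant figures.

0.923

From the Stefan–Boltzmann law, L ∝ R²T⁴, so
L_S/L_X = (R_S/R_X)² (T_S/T_X)⁴ = (0.667)² × (1.20)⁴ = 0.4449 × 2.074 = 0.9225.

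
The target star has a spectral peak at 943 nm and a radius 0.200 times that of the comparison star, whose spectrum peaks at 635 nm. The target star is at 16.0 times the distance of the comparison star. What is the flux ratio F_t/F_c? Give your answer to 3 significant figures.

3.21×10^-5

Wien's law: T_t/T_c = λ_c/λ_t = 635/943 = 0.6734.
L_t/L_c = (R_t/R_c)²(T_t/T_c)⁴ = (0.200)²(0.6734)⁴ = 0.008224.
F_t/F_c = (L_t/L_c)/(d_t/d_c)² = 0.008224/(16.0)² = 3.213×10^-5.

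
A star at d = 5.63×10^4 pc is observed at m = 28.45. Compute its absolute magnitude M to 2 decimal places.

9.70

M = m − 5 log₁₀(d/10 pc) = 28.45 − 5 log₁₀(5.63×10^4/10)
  = 28.45 − 5 × 3.751 = 28.45 − 18.75 = 9.70.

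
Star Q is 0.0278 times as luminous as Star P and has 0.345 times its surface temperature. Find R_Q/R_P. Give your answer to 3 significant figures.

L ∝ R²T⁴ gives R ∝ √L / T², so
R_Q/R_P = √(0.0278) / (0.345)² = 0.1667 / 0.1190 = 1.401.

1.40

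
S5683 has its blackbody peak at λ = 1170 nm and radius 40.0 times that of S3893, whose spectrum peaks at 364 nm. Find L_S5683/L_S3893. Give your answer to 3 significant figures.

Wien's law gives T ∝ 1/λ_max, so T_S5683/T_S3893 = λ_S3893/λ_S5683 = 364/1170 = 0.3111.
Then L ∝ R²T⁴ gives L_S5683/L_S3893 = (40.0)² × (0.3111)⁴ = 1600 × 0.009368 = 14.99.

15.0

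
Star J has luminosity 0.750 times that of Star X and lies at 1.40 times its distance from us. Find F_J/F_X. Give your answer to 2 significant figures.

F = L/(4πd²), so F_J/F_X = (L_J/L_X) / (d_J/d_X)²
= 0.750 / (1.40)² = 0.750 / 1.960 = 0.3827.

0.38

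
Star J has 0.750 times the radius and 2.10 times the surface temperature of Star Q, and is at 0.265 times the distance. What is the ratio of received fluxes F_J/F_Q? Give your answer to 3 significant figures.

156

L_J/L_Q = (R_J/R_Q)²(T_J/T_Q)⁴ = (0.750)² × (2.10)⁴ = 10.94.
F_J/F_Q = (L_J/L_Q)/(d_J/d_Q)² = 10.94 / (0.265)² = 155.8.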